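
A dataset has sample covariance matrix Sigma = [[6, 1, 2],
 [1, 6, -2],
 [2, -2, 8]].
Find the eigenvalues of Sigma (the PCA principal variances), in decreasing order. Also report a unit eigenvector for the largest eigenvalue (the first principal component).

Step 1 — characteristic polynomial p(λ) = det(λI - Sigma) = λ³ - tr·λ² + c_1·λ - det, where tr = trace, c_1 = sum of the principal 2×2 minors, det = det(Sigma):
  tr = 6 + 6 + 8 = 20,
  c_1 = (6·6 - (1)²) + (6·8 - (2)²) + (6·8 - (-2)²) = 35 + 44 + 44 = 123,
  det = 6·(6·8 - (-2)²) - (1)·((1)·8 - (-2)·(2)) + (2)·((1)·(-2) - 6·(2)) = 6·(44) - (1)·(12) + (2)·(-14) = 224.
  So p(λ) = λ³ - 20λ² + 123λ - 224.
Step 2 — look for an integer root (rational root theorem: any rational root is an integer divisor of 224). Testing λ = 7:
  p(7) = 343 - 980 + 861 - 224 = 0  ✓
  Dividing out (λ - 7): p(λ) = (λ - 7)(λ² - 13λ + 32).
Step 3 — remaining eigenvalues from the quadratic λ² - 13λ + 32 = 0:
  Δ = 13² - 4·32 = 169 - 128 = 41,  λ = (13 ± √41)/2 = (13 ± 6.4031)/2 ≈ 9.7016 or 3.2984.
  Sorted: λ_1 = 9.7016,  λ_2 = 7,  λ_3 = 3.2984  (check: sum = 20 = tr ✓).

Step 4 — unit eigenvector for λ_1 ≈ 9.7016: v spans the null space of (Sigma - λ_1 I), whose rows are
  r_1 = (-3.7016, 1, 2),  r_2 = (1, -3.7016, -2),  r_3 = (2, -2, -1.7016).
  v is orthogonal to every row, so take v ∝ r_1 × r_2 = ((1)·(-2) - (2)·(-3.7016), (2)·(1) - (-3.7016)·(-2), (-3.7016)·(-3.7016) - (1)·(1)) ≈ (5.4031, -5.4031, 12.7016).
  Let u = (5.4031, -5.4031, 12.7016).
  ||u|| = √((5.4031)² + (-5.4031)² + (12.7016)²) = √(219.7172) ≈ 14.8229,  v_1 = u/||u|| ≈ (0.3645, -0.3645, 0.8569) (||v_1|| = 1).

λ_1 = 9.7016,  λ_2 = 7,  λ_3 = 3.2984;  v_1 ≈ (0.3645, -0.3645, 0.8569)


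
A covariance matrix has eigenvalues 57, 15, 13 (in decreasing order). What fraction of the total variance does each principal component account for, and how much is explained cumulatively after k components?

Step 1 — total variance = trace(Sigma) = Σ λ_i = 57 + 15 + 13 = 85.

Step 2 — fraction explained by component i = λ_i / Σ λ:
  PC1: 57/85 = 0.6706
  PC2: 15/85 = 0.1765
  PC3: 13/85 = 0.1529

Step 3 — cumulative fraction after k components = (λ_1 + ... + λ_k) / Σ λ:
  k = 1: 57/85 = 0.6706
  k = 2: (57 + 15)/85 = 72/85 = 0.8471
  k = 3: (57 + 15 + 13)/85 = 85/85 = 1

Summary (fraction, with percent):

explained: PC1 0.6706 (67.06%), PC2 0.1765 (17.65%), PC3 0.1529 (15.29%);  cumulative: 0.6706, 0.8471, 1


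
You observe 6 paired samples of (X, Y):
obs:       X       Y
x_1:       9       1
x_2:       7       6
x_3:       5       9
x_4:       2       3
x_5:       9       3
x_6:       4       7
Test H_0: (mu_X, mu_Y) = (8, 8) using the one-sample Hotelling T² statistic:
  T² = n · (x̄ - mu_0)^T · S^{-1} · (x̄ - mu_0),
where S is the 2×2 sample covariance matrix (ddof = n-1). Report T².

Step 1 — sample mean vector:
  mean(X) = (9 + 7 + 5 + 2 + 9 + 4) / 6 = 36/6 = 6
  mean(Y) = (1 + 6 + 9 + 3 + 3 + 7) / 6 = 29/6 = 4.8333
  x̄ = (6, 4.8333),  deviation x̄ - mu_0 = (6, 4.8333) - (8, 8) = (-2, -3.1667).

Step 2 — sample covariance matrix, S[i,j] = (1/(n-1)) · Σ_k (x_{k,i} - mean_i) · (x_{k,j} - mean_j), divisor n-1 = 5:
  S[X,X] = ((3)·(3) + (1)·(1) + (-1)·(-1) + (-4)·(-4) + (3)·(3) + (-2)·(-2)) / 5 = 40/5 = 8
  S[X,Y] = ((3)·(-3.8333) + (1)·(1.1667) + (-1)·(4.1667) + (-4)·(-1.8333) + (3)·(-1.8333) + (-2)·(2.1667)) / 5 = -17/5 = -3.4
  S[Y,Y] = ((-3.8333)·(-3.8333) + (1.1667)·(1.1667) + (4.1667)·(4.1667) + (-1.8333)·(-1.8333) + (-1.8333)·(-1.8333) + (2.1667)·(2.1667)) / 5 = 44.8333/5 = 8.9667
  S = [[8, -3.4],
 [-3.4, 8.9667]].

Step 3 — invert S. det(S) = 8·8.9667 - (-3.4)² = 60.1733.
  S^{-1} = (1/det) · [[d, -b], [-b, a]] = [[0.149, 0.0565],
 [0.0565, 0.1329]].

Step 4 — quadratic form (x̄ - mu_0)^T · S^{-1} · (x̄ - mu_0):
  S^{-1} · (x̄ - mu_0) = (-0.477, -0.534),
  (x̄ - mu_0)^T · [...] = (-2)·(-0.477) + (-3.1667)·(-0.534) = 2.645.

Step 5 — scale by n: T² = 6 · 2.645 = 15.8697.

T² ≈ 15.8697


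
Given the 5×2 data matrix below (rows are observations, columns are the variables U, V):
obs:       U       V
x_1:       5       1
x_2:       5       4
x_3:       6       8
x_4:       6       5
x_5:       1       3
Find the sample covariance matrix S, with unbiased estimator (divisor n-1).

Step 1 — column means:
  mean(U) = (5 + 5 + 6 + 6 + 1) / 5 = 23/5 = 4.6
  mean(V) = (1 + 4 + 8 + 5 + 3) / 5 = 21/5 = 4.2

Step 2 — sample covariance S[i,j] = (1/(n-1)) · Σ_k (x_{k,i} - mean_i) · (x_{k,j} - mean_j), with n-1 = 4.
  S[U,U] = ((0.4)·(0.4) + (0.4)·(0.4) + (1.4)·(1.4) + (1.4)·(1.4) + (-3.6)·(-3.6)) / 4 = 17.2/4 = 4.3
  S[U,V] = ((0.4)·(-3.2) + (0.4)·(-0.2) + (1.4)·(3.8) + (1.4)·(0.8) + (-3.6)·(-1.2)) / 4 = 9.4/4 = 2.35
  S[V,V] = ((-3.2)·(-3.2) + (-0.2)·(-0.2) + (3.8)·(3.8) + (0.8)·(0.8) + (-1.2)·(-1.2)) / 4 = 26.8/4 = 6.7

S is symmetric (S[j,i] = S[i,j]). Assembling:

S = [[4.3, 2.35],
 [2.35, 6.7]]


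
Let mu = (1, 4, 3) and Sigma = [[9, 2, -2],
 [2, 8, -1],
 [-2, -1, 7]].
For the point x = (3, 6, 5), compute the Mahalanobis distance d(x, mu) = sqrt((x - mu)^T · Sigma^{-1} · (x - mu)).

Step 1 — centre the observation: (x - mu) = (2, 2, 2).

Step 2 — invert Sigma (cofactor / det for 3×3, or solve directly):
  Sigma^{-1} = [[0.1242, -0.0271, 0.0316],
 [-0.0271, 0.1332, 0.0113],
 [0.0316, 0.0113, 0.1535]].

Step 3 — form the quadratic (x - mu)^T · Sigma^{-1} · (x - mu):
  Sigma^{-1} · (x - mu) = (0.2573, 0.2348, 0.3928).
  (x - mu)^T · [Sigma^{-1} · (x - mu)] = (2)·(0.2573) + (2)·(0.2348) + (2)·(0.3928) = 1.7698.

Step 4 — take square root: d = √(1.7698) ≈ 1.3303.

d(x, mu) = √(1.7698) ≈ 1.3303


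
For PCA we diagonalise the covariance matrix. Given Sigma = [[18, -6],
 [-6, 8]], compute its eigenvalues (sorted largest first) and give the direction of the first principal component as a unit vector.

Step 1 — characteristic polynomial of 2×2 Sigma:
  det(Sigma - λI) = λ² - trace · λ + det = 0.
  trace = 18 + 8 = 26, det = 18·8 - (-6)² = 108.
Step 2 — discriminant:
  Δ = trace² - 4·det = 676 - 432 = 244.
Step 3 — eigenvalues:
  λ = (trace ± √Δ)/2 = (26 ± 15.6205)/2,
  λ_1 = 20.8102,  λ_2 = 5.1898.

Step 4 — unit eigenvector for λ_1: solve (Sigma - λ_1 I)v = 0. First row:
  (18 - 20.8102)·v_x + (-6)·v_y = 0, i.e. (-2.8102)·v_x + (-6)·v_y = 0,
  so v ∝ (b, λ_1 - a) = (-6, 2.8102); multiply by -1 so the first entry is positive: u = (6, -2.8102).
  ||u|| = √((6)² + (-2.8102)²) = √(43.8975) ≈ 6.6255,
  v_1 = u/||u|| ≈ (0.9056, -0.4242) (||v_1|| = 1).

λ_1 = 20.8102,  λ_2 = 5.1898;  v_1 ≈ (0.9056, -0.4242)


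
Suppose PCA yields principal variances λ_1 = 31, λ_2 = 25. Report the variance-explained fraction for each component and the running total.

Step 1 — total variance = trace(Sigma) = Σ λ_i = 31 + 25 = 56.

Step 2 — fraction explained by component i = λ_i / Σ λ:
  PC1: 31/56 = 0.5536
  PC2: 25/56 = 0.4464

Step 3 — cumulative fraction after k components = (λ_1 + ... + λ_k) / Σ λ:
  k = 1: 31/56 = 0.5536
  k = 2: (31 + 25)/56 = 56/56 = 1

Summary (fraction, with percent):

explained: PC1 0.5536 (55.36%), PC2 0.4464 (44.64%);  cumulative: 0.5536, 1


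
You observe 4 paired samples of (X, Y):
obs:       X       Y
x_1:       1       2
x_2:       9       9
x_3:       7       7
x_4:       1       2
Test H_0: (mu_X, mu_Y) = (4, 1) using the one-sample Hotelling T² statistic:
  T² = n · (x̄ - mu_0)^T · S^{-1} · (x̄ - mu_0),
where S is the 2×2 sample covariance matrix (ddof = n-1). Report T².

Step 1 — sample mean vector:
  mean(X) = (1 + 9 + 7 + 1) / 4 = 18/4 = 4.5
  mean(Y) = (2 + 9 + 7 + 2) / 4 = 20/4 = 5
  x̄ = (4.5, 5),  deviation x̄ - mu_0 = (4.5, 5) - (4, 1) = (0.5, 4).

Step 2 — sample covariance matrix, S[i,j] = (1/(n-1)) · Σ_k (x_{k,i} - mean_i) · (x_{k,j} - mean_j), divisor n-1 = 3:
  S[X,X] = ((-3.5)·(-3.5) + (4.5)·(4.5) + (2.5)·(2.5) + (-3.5)·(-3.5)) / 3 = 51/3 = 17
  S[X,Y] = ((-3.5)·(-3) + (4.5)·(4) + (2.5)·(2) + (-3.5)·(-3)) / 3 = 44/3 = 14.6667
  S[Y,Y] = ((-3)·(-3) + (4)·(4) + (2)·(2) + (-3)·(-3)) / 3 = 38/3 = 12.6667
  S = [[17, 14.6667],
 [14.6667, 12.6667]].

Step 3 — invert S. det(S) = 17·12.6667 - (14.6667)² = 0.2222.
  S^{-1} = (1/det) · [[d, -b], [-b, a]] = [[57, -66],
 [-66, 76.5]].

Step 4 — quadratic form (x̄ - mu_0)^T · S^{-1} · (x̄ - mu_0):
  S^{-1} · (x̄ - mu_0) = (-235.5, 273),
  (x̄ - mu_0)^T · [...] = (0.5)·(-235.5) + (4)·(273) = 974.25.

Step 5 — scale by n: T² = 4 · 974.25 = 3897.

T² ≈ 3897


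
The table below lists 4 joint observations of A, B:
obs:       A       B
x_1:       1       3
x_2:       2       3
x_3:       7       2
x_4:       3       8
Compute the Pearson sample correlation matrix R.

Step 1 — column means:
  mean(A) = (1 + 2 + 7 + 3) / 4 = 13/4 = 3.25
  mean(B) = (3 + 3 + 2 + 8) / 4 = 16/4 = 4

Step 2 — sample variances and covariances s[i,j] = (1/(n-1)) · Σ_k (x_{k,i} - mean_i) · (x_{k,j} - mean_j), with n-1 = 3:
  s[A,A] = ((-2.25)·(-2.25) + (-1.25)·(-1.25) + (3.75)·(3.75) + (-0.25)·(-0.25)) / 3 = 20.75/3 = 6.9167
  s[A,B] = ((-2.25)·(-1) + (-1.25)·(-1) + (3.75)·(-2) + (-0.25)·(4)) / 3 = -5/3 = -1.6667
  s[B,B] = ((-1)·(-1) + (-1)·(-1) + (-2)·(-2) + (4)·(4)) / 3 = 22/3 = 7.3333
  Sample standard deviations s_i = √(s[i,i]):
  s(A) = √(6.9167) = 2.63
  s(B) = √(7.3333) = 2.708

Step 3 — r_{ij} = s_{ij} / (s_i · s_j):
  r[A,A] = 1 (diagonal).
  r[A,B] = -1.6667 / (2.63 · 2.708) = -1.6667 / 7.122 = -0.234
  r[B,B] = 1 (diagonal).

R is symmetric with unit diagonal. Assembling:

R = [[1, -0.234],
 [-0.234, 1]]


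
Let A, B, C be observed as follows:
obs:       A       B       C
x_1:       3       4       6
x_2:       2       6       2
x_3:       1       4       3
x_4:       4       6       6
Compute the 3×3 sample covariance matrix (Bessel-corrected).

Step 1 — column means:
  mean(A) = (3 + 2 + 1 + 4) / 4 = 10/4 = 2.5
  mean(B) = (4 + 6 + 4 + 6) / 4 = 20/4 = 5
  mean(C) = (6 + 2 + 3 + 6) / 4 = 17/4 = 4.25

Step 2 — sample covariance S[i,j] = (1/(n-1)) · Σ_k (x_{k,i} - mean_i) · (x_{k,j} - mean_j), with n-1 = 3.
  S[A,A] = ((0.5)·(0.5) + (-0.5)·(-0.5) + (-1.5)·(-1.5) + (1.5)·(1.5)) / 3 = 5/3 = 1.6667
  S[A,B] = ((0.5)·(-1) + (-0.5)·(1) + (-1.5)·(-1) + (1.5)·(1)) / 3 = 2/3 = 0.6667
  S[A,C] = ((0.5)·(1.75) + (-0.5)·(-2.25) + (-1.5)·(-1.25) + (1.5)·(1.75)) / 3 = 6.5/3 = 2.1667
  S[B,B] = ((-1)·(-1) + (1)·(1) + (-1)·(-1) + (1)·(1)) / 3 = 4/3 = 1.3333
  S[B,C] = ((-1)·(1.75) + (1)·(-2.25) + (-1)·(-1.25) + (1)·(1.75)) / 3 = -1/3 = -0.3333
  S[C,C] = ((1.75)·(1.75) + (-2.25)·(-2.25) + (-1.25)·(-1.25) + (1.75)·(1.75)) / 3 = 12.75/3 = 4.25

S is symmetric (S[j,i] = S[i,j]). Assembling:

S = [[1.6667, 0.6667, 2.1667],
 [0.6667, 1.3333, -0.3333],
 [2.1667, -0.3333, 4.25]]


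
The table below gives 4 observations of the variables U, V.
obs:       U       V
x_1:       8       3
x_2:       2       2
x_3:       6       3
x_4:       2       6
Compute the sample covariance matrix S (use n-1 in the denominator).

Step 1 — column means:
  mean(U) = (8 + 2 + 6 + 2) / 4 = 18/4 = 4.5
  mean(V) = (3 + 2 + 3 + 6) / 4 = 14/4 = 3.5

Step 2 — sample covariance S[i,j] = (1/(n-1)) · Σ_k (x_{k,i} - mean_i) · (x_{k,j} - mean_j), with n-1 = 3.
  S[U,U] = ((3.5)·(3.5) + (-2.5)·(-2.5) + (1.5)·(1.5) + (-2.5)·(-2.5)) / 3 = 27/3 = 9
  S[U,V] = ((3.5)·(-0.5) + (-2.5)·(-1.5) + (1.5)·(-0.5) + (-2.5)·(2.5)) / 3 = -5/3 = -1.6667
  S[V,V] = ((-0.5)·(-0.5) + (-1.5)·(-1.5) + (-0.5)·(-0.5) + (2.5)·(2.5)) / 3 = 9/3 = 3

S is symmetric (S[j,i] = S[i,j]). Assembling:

S = [[9, -1.6667],
 [-1.6667, 3]]


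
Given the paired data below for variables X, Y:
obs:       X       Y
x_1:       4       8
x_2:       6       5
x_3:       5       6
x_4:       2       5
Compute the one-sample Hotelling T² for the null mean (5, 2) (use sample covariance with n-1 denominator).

Step 1 — sample mean vector:
  mean(X) = (4 + 6 + 5 + 2) / 4 = 17/4 = 4.25
  mean(Y) = (8 + 5 + 6 + 5) / 4 = 24/4 = 6
  x̄ = (4.25, 6),  deviation x̄ - mu_0 = (4.25, 6) - (5, 2) = (-0.75, 4).

Step 2 — sample covariance matrix, S[i,j] = (1/(n-1)) · Σ_k (x_{k,i} - mean_i) · (x_{k,j} - mean_j), divisor n-1 = 3:
  S[X,X] = ((-0.25)·(-0.25) + (1.75)·(1.75) + (0.75)·(0.75) + (-2.25)·(-2.25)) / 3 = 8.75/3 = 2.9167
  S[X,Y] = ((-0.25)·(2) + (1.75)·(-1) + (0.75)·(0) + (-2.25)·(-1)) / 3 = 0/3 = 0
  S[Y,Y] = ((2)·(2) + (-1)·(-1) + (0)·(0) + (-1)·(-1)) / 3 = 6/3 = 2
  S = [[2.9167, 0],
 [0, 2]].

Step 3 — invert S. det(S) = 2.9167·2 - (0)² = 5.8333.
  S^{-1} = (1/det) · [[d, -b], [-b, a]] = [[0.3429, 0],
 [0, 0.5]].

Step 4 — quadratic form (x̄ - mu_0)^T · S^{-1} · (x̄ - mu_0):
  S^{-1} · (x̄ - mu_0) = (-0.2571, 2),
  (x̄ - mu_0)^T · [...] = (-0.75)·(-0.2571) + (4)·(2) = 8.1929.

Step 5 — scale by n: T² = 4 · 8.1929 = 32.7714.

T² ≈ 32.7714


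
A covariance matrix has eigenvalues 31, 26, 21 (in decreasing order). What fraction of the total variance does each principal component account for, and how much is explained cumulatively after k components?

Step 1 — total variance = trace(Sigma) = Σ λ_i = 31 + 26 + 21 = 78.

Step 2 — fraction explained by component i = λ_i / Σ λ:
  PC1: 31/78 = 0.3974
  PC2: 26/78 = 0.3333
  PC3: 21/78 = 0.2692

Step 3 — cumulative fraction after k components = (λ_1 + ... + λ_k) / Σ λ:
  k = 1: 31/78 = 0.3974
  k = 2: (31 + 26)/78 = 57/78 = 0.7308
  k = 3: (31 + 26 + 21)/78 = 78/78 = 1

Summary (fraction, with percent):

explained: PC1 0.3974 (39.74%), PC2 0.3333 (33.33%), PC3 0.2692 (26.92%);  cumulative: 0.3974, 0.7308, 1


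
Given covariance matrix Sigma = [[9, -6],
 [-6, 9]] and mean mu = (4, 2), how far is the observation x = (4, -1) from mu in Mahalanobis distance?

Step 1 — centre the observation: (x - mu) = (0, -3).

Step 2 — invert Sigma. det(Sigma) = 9·9 - (-6)² = 45.
  Sigma^{-1} = (1/det) · [[d, -b], [-b, a]] = [[0.2, 0.1333],
 [0.1333, 0.2]].

Step 3 — form the quadratic (x - mu)^T · Sigma^{-1} · (x - mu):
  Sigma^{-1} · (x - mu) = (-0.4, -0.6).
  (x - mu)^T · [Sigma^{-1} · (x - mu)] = (0)·(-0.4) + (-3)·(-0.6) = 1.8.

Step 4 — take square root: d = √(1.8) ≈ 1.3416.

d(x, mu) = √(1.8) ≈ 1.3416


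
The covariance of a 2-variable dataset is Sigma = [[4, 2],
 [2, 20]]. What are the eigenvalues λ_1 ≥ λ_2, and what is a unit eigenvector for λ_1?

Step 1 — characteristic polynomial of 2×2 Sigma:
  det(Sigma - λI) = λ² - trace · λ + det = 0.
  trace = 4 + 20 = 24, det = 4·20 - (2)² = 76.
Step 2 — discriminant:
  Δ = trace² - 4·det = 576 - 304 = 272.
Step 3 — eigenvalues:
  λ = (trace ± √Δ)/2 = (24 ± 16.4924)/2,
  λ_1 = 20.2462,  λ_2 = 3.7538.

Step 4 — unit eigenvector for λ_1: solve (Sigma - λ_1 I)v = 0. First row:
  (4 - 20.2462)·v_x + (2)·v_y = 0, i.e. (-16.2462)·v_x + (2)·v_y = 0,
  so v ∝ (b, λ_1 - a) = (2, 16.2462) = u.
  ||u|| = √((2)² + (16.2462)²) = √(267.9394) ≈ 16.3689,
  v_1 = u/||u|| ≈ (0.1222, 0.9925) (||v_1|| = 1).

λ_1 = 20.2462,  λ_2 = 3.7538;  v_1 ≈ (0.1222, 0.9925)


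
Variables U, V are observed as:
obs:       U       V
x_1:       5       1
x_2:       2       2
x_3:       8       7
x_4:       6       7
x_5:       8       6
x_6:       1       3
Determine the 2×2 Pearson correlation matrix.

Step 1 — column means:
  mean(U) = (5 + 2 + 8 + 6 + 8 + 1) / 6 = 30/6 = 5
  mean(V) = (1 + 2 + 7 + 7 + 6 + 3) / 6 = 26/6 = 4.3333

Step 2 — sample variances and covariances s[i,j] = (1/(n-1)) · Σ_k (x_{k,i} - mean_i) · (x_{k,j} - mean_j), with n-1 = 5:
  s[U,U] = ((0)·(0) + (-3)·(-3) + (3)·(3) + (1)·(1) + (3)·(3) + (-4)·(-4)) / 5 = 44/5 = 8.8
  s[U,V] = ((0)·(-3.3333) + (-3)·(-2.3333) + (3)·(2.6667) + (1)·(2.6667) + (3)·(1.6667) + (-4)·(-1.3333)) / 5 = 28/5 = 5.6
  s[V,V] = ((-3.3333)·(-3.3333) + (-2.3333)·(-2.3333) + (2.6667)·(2.6667) + (2.6667)·(2.6667) + (1.6667)·(1.6667) + (-1.3333)·(-1.3333)) / 5 = 35.3333/5 = 7.0667
  Sample standard deviations s_i = √(s[i,i]):
  s(U) = √(8.8) = 2.9665
  s(V) = √(7.0667) = 2.6583

Step 3 — r_{ij} = s_{ij} / (s_i · s_j):
  r[U,U] = 1 (diagonal).
  r[U,V] = 5.6 / (2.9665 · 2.6583) = 5.6 / 7.8859 = 0.7101
  r[V,V] = 1 (diagonal).

R is symmetric with unit diagonal. Assembling:

R = [[1, 0.7101],
 [0.7101, 1]]


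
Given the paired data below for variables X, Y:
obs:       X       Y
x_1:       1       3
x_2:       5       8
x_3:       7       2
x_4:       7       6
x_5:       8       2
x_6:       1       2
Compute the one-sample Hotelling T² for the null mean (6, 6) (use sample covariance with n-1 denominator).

Step 1 — sample mean vector:
  mean(X) = (1 + 5 + 7 + 7 + 8 + 1) / 6 = 29/6 = 4.8333
  mean(Y) = (3 + 8 + 2 + 6 + 2 + 2) / 6 = 23/6 = 3.8333
  x̄ = (4.8333, 3.8333),  deviation x̄ - mu_0 = (4.8333, 3.8333) - (6, 6) = (-1.1667, -2.1667).

Step 2 — sample covariance matrix, S[i,j] = (1/(n-1)) · Σ_k (x_{k,i} - mean_i) · (x_{k,j} - mean_j), divisor n-1 = 5:
  S[X,X] = ((-3.8333)·(-3.8333) + (0.1667)·(0.1667) + (2.1667)·(2.1667) + (2.1667)·(2.1667) + (3.1667)·(3.1667) + (-3.8333)·(-3.8333)) / 5 = 48.8333/5 = 9.7667
  S[X,Y] = ((-3.8333)·(-0.8333) + (0.1667)·(4.1667) + (2.1667)·(-1.8333) + (2.1667)·(2.1667) + (3.1667)·(-1.8333) + (-3.8333)·(-1.8333)) / 5 = 5.8333/5 = 1.1667
  S[Y,Y] = ((-0.8333)·(-0.8333) + (4.1667)·(4.1667) + (-1.8333)·(-1.8333) + (2.1667)·(2.1667) + (-1.8333)·(-1.8333) + (-1.8333)·(-1.8333)) / 5 = 32.8333/5 = 6.5667
  S = [[9.7667, 1.1667],
 [1.1667, 6.5667]].

Step 3 — invert S. det(S) = 9.7667·6.5667 - (1.1667)² = 62.7733.
  S^{-1} = (1/det) · [[d, -b], [-b, a]] = [[0.1046, -0.0186],
 [-0.0186, 0.1556]].

Step 4 — quadratic form (x̄ - mu_0)^T · S^{-1} · (x̄ - mu_0):
  S^{-1} · (x̄ - mu_0) = (-0.0818, -0.3154),
  (x̄ - mu_0)^T · [...] = (-1.1667)·(-0.0818) + (-2.1667)·(-0.3154) = 0.7788.

Step 5 — scale by n: T² = 6 · 0.7788 = 4.6729.

T² ≈ 4.6729


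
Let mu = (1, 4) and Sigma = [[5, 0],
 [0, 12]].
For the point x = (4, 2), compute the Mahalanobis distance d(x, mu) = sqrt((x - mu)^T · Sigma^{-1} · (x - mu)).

Step 1 — centre the observation: (x - mu) = (3, -2).

Step 2 — invert Sigma. det(Sigma) = 5·12 - (0)² = 60.
  Sigma^{-1} = (1/det) · [[d, -b], [-b, a]] = [[0.2, 0],
 [0, 0.0833]].

Step 3 — form the quadratic (x - mu)^T · Sigma^{-1} · (x - mu):
  Sigma^{-1} · (x - mu) = (0.6, -0.1667).
  (x - mu)^T · [Sigma^{-1} · (x - mu)] = (3)·(0.6) + (-2)·(-0.1667) = 2.1333.

Step 4 — take square root: d = √(2.1333) ≈ 1.4606.

d(x, mu) = √(2.1333) ≈ 1.4606


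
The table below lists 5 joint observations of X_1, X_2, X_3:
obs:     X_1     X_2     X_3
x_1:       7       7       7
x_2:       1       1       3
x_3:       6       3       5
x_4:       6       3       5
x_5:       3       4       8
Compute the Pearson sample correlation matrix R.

Step 1 — column means:
  mean(X_1) = (7 + 1 + 6 + 6 + 3) / 5 = 23/5 = 4.6
  mean(X_2) = (7 + 1 + 3 + 3 + 4) / 5 = 18/5 = 3.6
  mean(X_3) = (7 + 3 + 5 + 5 + 8) / 5 = 28/5 = 5.6

Step 2 — sample variances and covariances s[i,j] = (1/(n-1)) · Σ_k (x_{k,i} - mean_i) · (x_{k,j} - mean_j), with n-1 = 4:
  s[X_1,X_1] = ((2.4)·(2.4) + (-3.6)·(-3.6) + (1.4)·(1.4) + (1.4)·(1.4) + (-1.6)·(-1.6)) / 4 = 25.2/4 = 6.3
  s[X_1,X_2] = ((2.4)·(3.4) + (-3.6)·(-2.6) + (1.4)·(-0.6) + (1.4)·(-0.6) + (-1.6)·(0.4)) / 4 = 15.2/4 = 3.8
  s[X_1,X_3] = ((2.4)·(1.4) + (-3.6)·(-2.6) + (1.4)·(-0.6) + (1.4)·(-0.6) + (-1.6)·(2.4)) / 4 = 7.2/4 = 1.8
  s[X_2,X_2] = ((3.4)·(3.4) + (-2.6)·(-2.6) + (-0.6)·(-0.6) + (-0.6)·(-0.6) + (0.4)·(0.4)) / 4 = 19.2/4 = 4.8
  s[X_2,X_3] = ((3.4)·(1.4) + (-2.6)·(-2.6) + (-0.6)·(-0.6) + (-0.6)·(-0.6) + (0.4)·(2.4)) / 4 = 13.2/4 = 3.3
  s[X_3,X_3] = ((1.4)·(1.4) + (-2.6)·(-2.6) + (-0.6)·(-0.6) + (-0.6)·(-0.6) + (2.4)·(2.4)) / 4 = 15.2/4 = 3.8
  Sample standard deviations s_i = √(s[i,i]):
  s(X_1) = √(6.3) = 2.51
  s(X_2) = √(4.8) = 2.1909
  s(X_3) = √(3.8) = 1.9494

Step 3 — r_{ij} = s_{ij} / (s_i · s_j):
  r[X_1,X_1] = 1 (diagonal).
  r[X_1,X_2] = 3.8 / (2.51 · 2.1909) = 3.8 / 5.4991 = 0.691
  r[X_1,X_3] = 1.8 / (2.51 · 1.9494) = 1.8 / 4.8929 = 0.3679
  r[X_2,X_2] = 1 (diagonal).
  r[X_2,X_3] = 3.3 / (2.1909 · 1.9494) = 3.3 / 4.2708 = 0.7727
  r[X_3,X_3] = 1 (diagonal).

R is symmetric with unit diagonal. Assembling:

R = [[1, 0.691, 0.3679],
 [0.691, 1, 0.7727],
 [0.3679, 0.7727, 1]]


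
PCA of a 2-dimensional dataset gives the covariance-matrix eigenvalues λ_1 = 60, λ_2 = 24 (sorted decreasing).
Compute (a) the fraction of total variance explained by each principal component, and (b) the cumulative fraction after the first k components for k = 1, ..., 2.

Step 1 — total variance = trace(Sigma) = Σ λ_i = 60 + 24 = 84.

Step 2 — fraction explained by component i = λ_i / Σ λ:
  PC1: 60/84 = 0.7143
  PC2: 24/84 = 0.2857

Step 3 — cumulative fraction after k components = (λ_1 + ... + λ_k) / Σ λ:
  k = 1: 60/84 = 0.7143
  k = 2: (60 + 24)/84 = 84/84 = 1

Summary (fraction, with percent):

explained: PC1 0.7143 (71.43%), PC2 0.2857 (28.57%);  cumulative: 0.7143, 1


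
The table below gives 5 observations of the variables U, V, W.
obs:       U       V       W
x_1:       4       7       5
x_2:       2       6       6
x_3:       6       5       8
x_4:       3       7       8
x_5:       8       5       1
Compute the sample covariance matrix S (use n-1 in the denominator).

Step 1 — column means:
  mean(U) = (4 + 2 + 6 + 3 + 8) / 5 = 23/5 = 4.6
  mean(V) = (7 + 6 + 5 + 7 + 5) / 5 = 30/5 = 6
  mean(W) = (5 + 6 + 8 + 8 + 1) / 5 = 28/5 = 5.6

Step 2 — sample covariance S[i,j] = (1/(n-1)) · Σ_k (x_{k,i} - mean_i) · (x_{k,j} - mean_j), with n-1 = 4.
  S[U,U] = ((-0.6)·(-0.6) + (-2.6)·(-2.6) + (1.4)·(1.4) + (-1.6)·(-1.6) + (3.4)·(3.4)) / 4 = 23.2/4 = 5.8
  S[U,V] = ((-0.6)·(1) + (-2.6)·(0) + (1.4)·(-1) + (-1.6)·(1) + (3.4)·(-1)) / 4 = -7/4 = -1.75
  S[U,W] = ((-0.6)·(-0.6) + (-2.6)·(0.4) + (1.4)·(2.4) + (-1.6)·(2.4) + (3.4)·(-4.6)) / 4 = -16.8/4 = -4.2
  S[V,V] = ((1)·(1) + (0)·(0) + (-1)·(-1) + (1)·(1) + (-1)·(-1)) / 4 = 4/4 = 1
  S[V,W] = ((1)·(-0.6) + (0)·(0.4) + (-1)·(2.4) + (1)·(2.4) + (-1)·(-4.6)) / 4 = 4/4 = 1
  S[W,W] = ((-0.6)·(-0.6) + (0.4)·(0.4) + (2.4)·(2.4) + (2.4)·(2.4) + (-4.6)·(-4.6)) / 4 = 33.2/4 = 8.3

S is symmetric (S[j,i] = S[i,j]). Assembling:

S = [[5.8, -1.75, -4.2],
 [-1.75, 1, 1],
 [-4.2, 1, 8.3]]


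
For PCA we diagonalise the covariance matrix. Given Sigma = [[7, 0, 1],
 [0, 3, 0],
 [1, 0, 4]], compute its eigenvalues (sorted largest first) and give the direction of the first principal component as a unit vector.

Step 1 — characteristic polynomial p(λ) = det(λI - Sigma) = λ³ - tr·λ² + c_1·λ - det, where tr = trace, c_1 = sum of the principal 2×2 minors, det = det(Sigma):
  tr = 7 + 3 + 4 = 14,
  c_1 = (7·3 - (0)²) + (7·4 - (1)²) + (3·4 - (0)²) = 21 + 27 + 12 = 60,
  det = 7·(3·4 - (0)²) - (0)·((0)·4 - (0)·(1)) + (1)·((0)·(0) - 3·(1)) = 7·(12) - (0)·(0) + (1)·(-3) = 81.
  So p(λ) = λ³ - 14λ² + 60λ - 81.
Step 2 — look for an integer root (rational root theorem: any rational root is an integer divisor of 81). Testing λ = 3:
  p(3) = 27 - 126 + 180 - 81 = 0  ✓
  Dividing out (λ - 3): p(λ) = (λ - 3)(λ² - 11λ + 27).
Step 3 — remaining eigenvalues from the quadratic λ² - 11λ + 27 = 0:
  Δ = 11² - 4·27 = 121 - 108 = 13,  λ = (11 ± √13)/2 = (11 ± 3.6056)/2 ≈ 7.3028 or 3.6972.
  Sorted: λ_1 = 7.3028,  λ_2 = 3.6972,  λ_3 = 3  (check: sum = 14 = tr ✓).

Step 4 — unit eigenvector for λ_1 ≈ 7.3028: v spans the null space of (Sigma - λ_1 I), whose rows are
  r_1 = (-0.3028, 0, 1),  r_2 = (0, -4.3028, 0),  r_3 = (1, 0, -3.3028).
  v is orthogonal to every row, so take v ∝ r_1 × r_2 = ((0)·(0) - (1)·(-4.3028), (1)·(0) - (-0.3028)·(0), (-0.3028)·(-4.3028) - (0)·(0)) ≈ (4.3028, 0, 1.3028).
  Let u = (4.3028, 0, 1.3028).
  ||u|| = √((4.3028)² + (0)² + (1.3028)²) = √(20.2111) ≈ 4.4957,  v_1 = u/||u|| ≈ (0.9571, 0, 0.2898) (||v_1|| = 1).

λ_1 = 7.3028,  λ_2 = 3.6972,  λ_3 = 3;  v_1 ≈ (0.9571, 0, 0.2898)


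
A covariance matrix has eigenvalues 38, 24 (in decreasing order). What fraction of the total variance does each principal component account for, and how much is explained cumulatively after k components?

Step 1 — total variance = trace(Sigma) = Σ λ_i = 38 + 24 = 62.

Step 2 — fraction explained by component i = λ_i / Σ λ:
  PC1: 38/62 = 0.6129
  PC2: 24/62 = 0.3871

Step 3 — cumulative fraction after k components = (λ_1 + ... + λ_k) / Σ λ:
  k = 1: 38/62 = 0.6129
  k = 2: (38 + 24)/62 = 62/62 = 1

Summary (fraction, with percent):

explained: PC1 0.6129 (61.29%), PC2 0.3871 (38.71%);  cumulative: 0.6129, 1


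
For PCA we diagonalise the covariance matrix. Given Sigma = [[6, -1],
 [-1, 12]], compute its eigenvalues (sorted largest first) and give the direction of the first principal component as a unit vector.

Step 1 — characteristic polynomial of 2×2 Sigma:
  det(Sigma - λI) = λ² - trace · λ + det = 0.
  trace = 6 + 12 = 18, det = 6·12 - (-1)² = 71.
Step 2 — discriminant:
  Δ = trace² - 4·det = 324 - 284 = 40.
Step 3 — eigenvalues:
  λ = (trace ± √Δ)/2 = (18 ± 6.3246)/2,
  λ_1 = 12.1623,  λ_2 = 5.8377.

Step 4 — unit eigenvector for λ_1: solve (Sigma - λ_1 I)v = 0. First row:
  (6 - 12.1623)·v_x + (-1)·v_y = 0, i.e. (-6.1623)·v_x + (-1)·v_y = 0,
  so v ∝ (b, λ_1 - a) = (-1, 6.1623); multiply by -1 so the first entry is positive: u = (1, -6.1623).
  ||u|| = √((1)² + (-6.1623)²) = √(38.9737) ≈ 6.2429,
  v_1 = u/||u|| ≈ (0.1602, -0.9871) (||v_1|| = 1).

λ_1 = 12.1623,  λ_2 = 5.8377;  v_1 ≈ (0.1602, -0.9871)


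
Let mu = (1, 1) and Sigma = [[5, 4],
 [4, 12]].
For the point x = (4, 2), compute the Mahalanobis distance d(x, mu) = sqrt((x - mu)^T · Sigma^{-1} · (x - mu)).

Step 1 — centre the observation: (x - mu) = (3, 1).

Step 2 — invert Sigma. det(Sigma) = 5·12 - (4)² = 44.
  Sigma^{-1} = (1/det) · [[d, -b], [-b, a]] = [[0.2727, -0.0909],
 [-0.0909, 0.1136]].

Step 3 — form the quadratic (x - mu)^T · Sigma^{-1} · (x - mu):
  Sigma^{-1} · (x - mu) = (0.7273, -0.1591).
  (x - mu)^T · [Sigma^{-1} · (x - mu)] = (3)·(0.7273) + (1)·(-0.1591) = 2.0227.

Step 4 — take square root: d = √(2.0227) ≈ 1.4222.

d(x, mu) = √(2.0227) ≈ 1.4222


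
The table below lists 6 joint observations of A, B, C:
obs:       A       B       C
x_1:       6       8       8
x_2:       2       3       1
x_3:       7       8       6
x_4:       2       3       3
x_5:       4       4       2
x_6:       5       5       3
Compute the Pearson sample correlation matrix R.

Step 1 — column means:
  mean(A) = (6 + 2 + 7 + 2 + 4 + 5) / 6 = 26/6 = 4.3333
  mean(B) = (8 + 3 + 8 + 3 + 4 + 5) / 6 = 31/6 = 5.1667
  mean(C) = (8 + 1 + 6 + 3 + 2 + 3) / 6 = 23/6 = 3.8333

Step 2 — sample variances and covariances s[i,j] = (1/(n-1)) · Σ_k (x_{k,i} - mean_i) · (x_{k,j} - mean_j), with n-1 = 5:
  s[A,A] = ((1.6667)·(1.6667) + (-2.3333)·(-2.3333) + (2.6667)·(2.6667) + (-2.3333)·(-2.3333) + (-0.3333)·(-0.3333) + (0.6667)·(0.6667)) / 5 = 21.3333/5 = 4.2667
  s[A,B] = ((1.6667)·(2.8333) + (-2.3333)·(-2.1667) + (2.6667)·(2.8333) + (-2.3333)·(-2.1667) + (-0.3333)·(-1.1667) + (0.6667)·(-0.1667)) / 5 = 22.6667/5 = 4.5333
  s[A,C] = ((1.6667)·(4.1667) + (-2.3333)·(-2.8333) + (2.6667)·(2.1667) + (-2.3333)·(-0.8333) + (-0.3333)·(-1.8333) + (0.6667)·(-0.8333)) / 5 = 21.3333/5 = 4.2667
  s[B,B] = ((2.8333)·(2.8333) + (-2.1667)·(-2.1667) + (2.8333)·(2.8333) + (-2.1667)·(-2.1667) + (-1.1667)·(-1.1667) + (-0.1667)·(-0.1667)) / 5 = 26.8333/5 = 5.3667
  s[B,C] = ((2.8333)·(4.1667) + (-2.1667)·(-2.8333) + (2.8333)·(2.1667) + (-2.1667)·(-0.8333) + (-1.1667)·(-1.8333) + (-0.1667)·(-0.8333)) / 5 = 28.1667/5 = 5.6333
  s[C,C] = ((4.1667)·(4.1667) + (-2.8333)·(-2.8333) + (2.1667)·(2.1667) + (-0.8333)·(-0.8333) + (-1.8333)·(-1.8333) + (-0.8333)·(-0.8333)) / 5 = 34.8333/5 = 6.9667
  Sample standard deviations s_i = √(s[i,i]):
  s(A) = √(4.2667) = 2.0656
  s(B) = √(5.3667) = 2.3166
  s(C) = √(6.9667) = 2.6394

Step 3 — r_{ij} = s_{ij} / (s_i · s_j):
  r[A,A] = 1 (diagonal).
  r[A,B] = 4.5333 / (2.0656 · 2.3166) = 4.5333 / 4.7852 = 0.9474
  r[A,C] = 4.2667 / (2.0656 · 2.6394) = 4.2667 / 5.452 = 0.7826
  r[B,B] = 1 (diagonal).
  r[B,C] = 5.6333 / (2.3166 · 2.6394) = 5.6333 / 6.1146 = 0.9213
  r[C,C] = 1 (diagonal).

R is symmetric with unit diagonal. Assembling:

R = [[1, 0.9474, 0.7826],
 [0.9474, 1, 0.9213],
 [0.7826, 0.9213, 1]]


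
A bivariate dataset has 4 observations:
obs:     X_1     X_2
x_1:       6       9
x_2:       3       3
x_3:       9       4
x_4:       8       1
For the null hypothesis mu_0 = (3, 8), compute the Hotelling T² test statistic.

Step 1 — sample mean vector:
  mean(X_1) = (6 + 3 + 9 + 8) / 4 = 26/4 = 6.5
  mean(X_2) = (9 + 3 + 4 + 1) / 4 = 17/4 = 4.25
  x̄ = (6.5, 4.25),  deviation x̄ - mu_0 = (6.5, 4.25) - (3, 8) = (3.5, -3.75).

Step 2 — sample covariance matrix, S[i,j] = (1/(n-1)) · Σ_k (x_{k,i} - mean_i) · (x_{k,j} - mean_j), divisor n-1 = 3:
  S[X_1,X_1] = ((-0.5)·(-0.5) + (-3.5)·(-3.5) + (2.5)·(2.5) + (1.5)·(1.5)) / 3 = 21/3 = 7
  S[X_1,X_2] = ((-0.5)·(4.75) + (-3.5)·(-1.25) + (2.5)·(-0.25) + (1.5)·(-3.25)) / 3 = -3.5/3 = -1.1667
  S[X_2,X_2] = ((4.75)·(4.75) + (-1.25)·(-1.25) + (-0.25)·(-0.25) + (-3.25)·(-3.25)) / 3 = 34.75/3 = 11.5833
  S = [[7, -1.1667],
 [-1.1667, 11.5833]].

Step 3 — invert S. det(S) = 7·11.5833 - (-1.1667)² = 79.7222.
  S^{-1} = (1/det) · [[d, -b], [-b, a]] = [[0.1453, 0.0146],
 [0.0146, 0.0878]].

Step 4 — quadratic form (x̄ - mu_0)^T · S^{-1} · (x̄ - mu_0):
  S^{-1} · (x̄ - mu_0) = (0.4537, -0.278),
  (x̄ - mu_0)^T · [...] = (3.5)·(0.4537) + (-3.75)·(-0.278) = 2.6305.

Step 5 — scale by n: T² = 4 · 2.6305 = 10.522.

T² ≈ 10.522


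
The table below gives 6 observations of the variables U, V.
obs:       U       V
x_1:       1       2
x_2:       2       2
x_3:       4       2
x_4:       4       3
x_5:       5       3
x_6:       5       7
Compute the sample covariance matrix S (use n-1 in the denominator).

Step 1 — column means:
  mean(U) = (1 + 2 + 4 + 4 + 5 + 5) / 6 = 21/6 = 3.5
  mean(V) = (2 + 2 + 2 + 3 + 3 + 7) / 6 = 19/6 = 3.1667

Step 2 — sample covariance S[i,j] = (1/(n-1)) · Σ_k (x_{k,i} - mean_i) · (x_{k,j} - mean_j), with n-1 = 5.
  S[U,U] = ((-2.5)·(-2.5) + (-1.5)·(-1.5) + (0.5)·(0.5) + (0.5)·(0.5) + (1.5)·(1.5) + (1.5)·(1.5)) / 5 = 13.5/5 = 2.7
  S[U,V] = ((-2.5)·(-1.1667) + (-1.5)·(-1.1667) + (0.5)·(-1.1667) + (0.5)·(-0.1667) + (1.5)·(-0.1667) + (1.5)·(3.8333)) / 5 = 9.5/5 = 1.9
  S[V,V] = ((-1.1667)·(-1.1667) + (-1.1667)·(-1.1667) + (-1.1667)·(-1.1667) + (-0.1667)·(-0.1667) + (-0.1667)·(-0.1667) + (3.8333)·(3.8333)) / 5 = 18.8333/5 = 3.7667

S is symmetric (S[j,i] = S[i,j]). Assembling:

S = [[2.7, 1.9],
 [1.9, 3.7667]]


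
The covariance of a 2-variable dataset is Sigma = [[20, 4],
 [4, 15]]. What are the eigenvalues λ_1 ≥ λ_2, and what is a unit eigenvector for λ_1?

Step 1 — characteristic polynomial of 2×2 Sigma:
  det(Sigma - λI) = λ² - trace · λ + det = 0.
  trace = 20 + 15 = 35, det = 20·15 - (4)² = 284.
Step 2 — discriminant:
  Δ = trace² - 4·det = 1225 - 1136 = 89.
Step 3 — eigenvalues:
  λ = (trace ± √Δ)/2 = (35 ± 9.434)/2,
  λ_1 = 22.217,  λ_2 = 12.783.

Step 4 — unit eigenvector for λ_1: solve (Sigma - λ_1 I)v = 0. First row:
  (20 - 22.217)·v_x + (4)·v_y = 0, i.e. (-2.217)·v_x + (4)·v_y = 0,
  so v ∝ (b, λ_1 - a) = (4, 2.217) = u.
  ||u|| = √((4)² + (2.217)²) = √(20.915) ≈ 4.5733,
  v_1 = u/||u|| ≈ (0.8746, 0.4848) (||v_1|| = 1).

λ_1 = 22.217,  λ_2 = 12.783;  v_1 ≈ (0.8746, 0.4848)


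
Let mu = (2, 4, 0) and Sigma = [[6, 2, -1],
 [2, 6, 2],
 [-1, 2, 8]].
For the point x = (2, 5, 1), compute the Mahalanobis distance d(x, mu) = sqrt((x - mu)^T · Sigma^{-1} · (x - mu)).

Step 1 — centre the observation: (x - mu) = (0, 1, 1).

Step 2 — invert Sigma (cofactor / det for 3×3, or solve directly):
  Sigma^{-1} = [[0.2018, -0.0826, 0.0459],
 [-0.0826, 0.2156, -0.0642],
 [0.0459, -0.0642, 0.1468]].

Step 3 — form the quadratic (x - mu)^T · Sigma^{-1} · (x - mu):
  Sigma^{-1} · (x - mu) = (-0.0367, 0.1514, 0.0826).
  (x - mu)^T · [Sigma^{-1} · (x - mu)] = (0)·(-0.0367) + (1)·(0.1514) + (1)·(0.0826) = 0.2339.

Step 4 — take square root: d = √(0.2339) ≈ 0.4837.

d(x, mu) = √(0.2339) ≈ 0.4837


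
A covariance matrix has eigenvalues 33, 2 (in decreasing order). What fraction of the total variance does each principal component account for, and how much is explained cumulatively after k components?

Step 1 — total variance = trace(Sigma) = Σ λ_i = 33 + 2 = 35.

Step 2 — fraction explained by component i = λ_i / Σ λ:
  PC1: 33/35 = 0.9429
  PC2: 2/35 = 0.0571

Step 3 — cumulative fraction after k components = (λ_1 + ... + λ_k) / Σ λ:
  k = 1: 33/35 = 0.9429
  k = 2: (33 + 2)/35 = 35/35 = 1

Summary (fraction, with percent):

explained: PC1 0.9429 (94.29%), PC2 0.0571 (5.71%);  cumulative: 0.9429, 1


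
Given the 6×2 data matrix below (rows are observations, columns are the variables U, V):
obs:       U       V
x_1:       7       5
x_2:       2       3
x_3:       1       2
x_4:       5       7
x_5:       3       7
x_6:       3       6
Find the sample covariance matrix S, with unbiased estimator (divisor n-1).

Step 1 — column means:
  mean(U) = (7 + 2 + 1 + 5 + 3 + 3) / 6 = 21/6 = 3.5
  mean(V) = (5 + 3 + 2 + 7 + 7 + 6) / 6 = 30/6 = 5

Step 2 — sample covariance S[i,j] = (1/(n-1)) · Σ_k (x_{k,i} - mean_i) · (x_{k,j} - mean_j), with n-1 = 5.
  S[U,U] = ((3.5)·(3.5) + (-1.5)·(-1.5) + (-2.5)·(-2.5) + (1.5)·(1.5) + (-0.5)·(-0.5) + (-0.5)·(-0.5)) / 5 = 23.5/5 = 4.7
  S[U,V] = ((3.5)·(0) + (-1.5)·(-2) + (-2.5)·(-3) + (1.5)·(2) + (-0.5)·(2) + (-0.5)·(1)) / 5 = 12/5 = 2.4
  S[V,V] = ((0)·(0) + (-2)·(-2) + (-3)·(-3) + (2)·(2) + (2)·(2) + (1)·(1)) / 5 = 22/5 = 4.4

S is symmetric (S[j,i] = S[i,j]). Assembling:

S = [[4.7, 2.4],
 [2.4, 4.4]]


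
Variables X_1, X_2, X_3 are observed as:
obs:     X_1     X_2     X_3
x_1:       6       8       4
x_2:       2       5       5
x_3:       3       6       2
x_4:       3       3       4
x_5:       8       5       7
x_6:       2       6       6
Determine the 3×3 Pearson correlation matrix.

Step 1 — column means:
  mean(X_1) = (6 + 2 + 3 + 3 + 8 + 2) / 6 = 24/6 = 4
  mean(X_2) = (8 + 5 + 6 + 3 + 5 + 6) / 6 = 33/6 = 5.5
  mean(X_3) = (4 + 5 + 2 + 4 + 7 + 6) / 6 = 28/6 = 4.6667

Step 2 — sample variances and covariances s[i,j] = (1/(n-1)) · Σ_k (x_{k,i} - mean_i) · (x_{k,j} - mean_j), with n-1 = 5:
  s[X_1,X_1] = ((2)·(2) + (-2)·(-2) + (-1)·(-1) + (-1)·(-1) + (4)·(4) + (-2)·(-2)) / 5 = 30/5 = 6
  s[X_1,X_2] = ((2)·(2.5) + (-2)·(-0.5) + (-1)·(0.5) + (-1)·(-2.5) + (4)·(-0.5) + (-2)·(0.5)) / 5 = 5/5 = 1
  s[X_1,X_3] = ((2)·(-0.6667) + (-2)·(0.3333) + (-1)·(-2.6667) + (-1)·(-0.6667) + (4)·(2.3333) + (-2)·(1.3333)) / 5 = 8/5 = 1.6
  s[X_2,X_2] = ((2.5)·(2.5) + (-0.5)·(-0.5) + (0.5)·(0.5) + (-2.5)·(-2.5) + (-0.5)·(-0.5) + (0.5)·(0.5)) / 5 = 13.5/5 = 2.7
  s[X_2,X_3] = ((2.5)·(-0.6667) + (-0.5)·(0.3333) + (0.5)·(-2.6667) + (-2.5)·(-0.6667) + (-0.5)·(2.3333) + (0.5)·(1.3333)) / 5 = -2/5 = -0.4
  s[X_3,X_3] = ((-0.6667)·(-0.6667) + (0.3333)·(0.3333) + (-2.6667)·(-2.6667) + (-0.6667)·(-0.6667) + (2.3333)·(2.3333) + (1.3333)·(1.3333)) / 5 = 15.3333/5 = 3.0667
  Sample standard deviations s_i = √(s[i,i]):
  s(X_1) = √(6) = 2.4495
  s(X_2) = √(2.7) = 1.6432
  s(X_3) = √(3.0667) = 1.7512

Step 3 — r_{ij} = s_{ij} / (s_i · s_j):
  r[X_1,X_1] = 1 (diagonal).
  r[X_1,X_2] = 1 / (2.4495 · 1.6432) = 1 / 4.0249 = 0.2485
  r[X_1,X_3] = 1.6 / (2.4495 · 1.7512) = 1.6 / 4.2895 = 0.373
  r[X_2,X_2] = 1 (diagonal).
  r[X_2,X_3] = -0.4 / (1.6432 · 1.7512) = -0.4 / 2.8775 = -0.139
  r[X_3,X_3] = 1 (diagonal).

R is symmetric with unit diagonal. Assembling:

R = [[1, 0.2485, 0.373],
 [0.2485, 1, -0.139],
 [0.373, -0.139, 1]]


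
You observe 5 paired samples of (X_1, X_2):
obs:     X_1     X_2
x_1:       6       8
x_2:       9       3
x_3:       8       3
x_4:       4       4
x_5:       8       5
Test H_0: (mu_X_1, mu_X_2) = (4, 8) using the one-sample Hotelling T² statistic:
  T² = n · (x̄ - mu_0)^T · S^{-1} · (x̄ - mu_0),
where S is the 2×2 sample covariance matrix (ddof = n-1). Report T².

Step 1 — sample mean vector:
  mean(X_1) = (6 + 9 + 8 + 4 + 8) / 5 = 35/5 = 7
  mean(X_2) = (8 + 3 + 3 + 4 + 5) / 5 = 23/5 = 4.6
  x̄ = (7, 4.6),  deviation x̄ - mu_0 = (7, 4.6) - (4, 8) = (3, -3.4).

Step 2 — sample covariance matrix, S[i,j] = (1/(n-1)) · Σ_k (x_{k,i} - mean_i) · (x_{k,j} - mean_j), divisor n-1 = 4:
  S[X_1,X_1] = ((-1)·(-1) + (2)·(2) + (1)·(1) + (-3)·(-3) + (1)·(1)) / 4 = 16/4 = 4
  S[X_1,X_2] = ((-1)·(3.4) + (2)·(-1.6) + (1)·(-1.6) + (-3)·(-0.6) + (1)·(0.4)) / 4 = -6/4 = -1.5
  S[X_2,X_2] = ((3.4)·(3.4) + (-1.6)·(-1.6) + (-1.6)·(-1.6) + (-0.6)·(-0.6) + (0.4)·(0.4)) / 4 = 17.2/4 = 4.3
  S = [[4, -1.5],
 [-1.5, 4.3]].

Step 3 — invert S. det(S) = 4·4.3 - (-1.5)² = 14.95.
  S^{-1} = (1/det) · [[d, -b], [-b, a]] = [[0.2876, 0.1003],
 [0.1003, 0.2676]].

Step 4 — quadratic form (x̄ - mu_0)^T · S^{-1} · (x̄ - mu_0):
  S^{-1} · (x̄ - mu_0) = (0.5217, -0.6087),
  (x̄ - mu_0)^T · [...] = (3)·(0.5217) + (-3.4)·(-0.6087) = 3.6348.

Step 5 — scale by n: T² = 5 · 3.6348 = 18.1739.

T² ≈ 18.1739


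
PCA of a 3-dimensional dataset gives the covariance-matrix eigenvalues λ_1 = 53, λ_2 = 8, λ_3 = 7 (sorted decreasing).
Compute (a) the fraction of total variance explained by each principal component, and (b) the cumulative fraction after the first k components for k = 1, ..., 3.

Step 1 — total variance = trace(Sigma) = Σ λ_i = 53 + 8 + 7 = 68.

Step 2 — fraction explained by component i = λ_i / Σ λ:
  PC1: 53/68 = 0.7794
  PC2: 8/68 = 0.1176
  PC3: 7/68 = 0.1029

Step 3 — cumulative fraction after k components = (λ_1 + ... + λ_k) / Σ λ:
  k = 1: 53/68 = 0.7794
  k = 2: (53 + 8)/68 = 61/68 = 0.8971
  k = 3: (53 + 8 + 7)/68 = 68/68 = 1

Summary (fraction, with percent):

explained: PC1 0.7794 (77.94%), PC2 0.1176 (11.76%), PC3 0.1029 (10.29%);  cumulative: 0.7794, 0.8971, 1


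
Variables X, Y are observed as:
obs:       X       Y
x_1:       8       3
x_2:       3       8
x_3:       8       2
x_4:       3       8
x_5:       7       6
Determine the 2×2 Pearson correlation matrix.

Step 1 — column means:
  mean(X) = (8 + 3 + 8 + 3 + 7) / 5 = 29/5 = 5.8
  mean(Y) = (3 + 8 + 2 + 8 + 6) / 5 = 27/5 = 5.4

Step 2 — sample variances and covariances s[i,j] = (1/(n-1)) · Σ_k (x_{k,i} - mean_i) · (x_{k,j} - mean_j), with n-1 = 4:
  s[X,X] = ((2.2)·(2.2) + (-2.8)·(-2.8) + (2.2)·(2.2) + (-2.8)·(-2.8) + (1.2)·(1.2)) / 4 = 26.8/4 = 6.7
  s[X,Y] = ((2.2)·(-2.4) + (-2.8)·(2.6) + (2.2)·(-3.4) + (-2.8)·(2.6) + (1.2)·(0.6)) / 4 = -26.6/4 = -6.65
  s[Y,Y] = ((-2.4)·(-2.4) + (2.6)·(2.6) + (-3.4)·(-3.4) + (2.6)·(2.6) + (0.6)·(0.6)) / 4 = 31.2/4 = 7.8
  Sample standard deviations s_i = √(s[i,i]):
  s(X) = √(6.7) = 2.5884
  s(Y) = √(7.8) = 2.7928

Step 3 — r_{ij} = s_{ij} / (s_i · s_j):
  r[X,X] = 1 (diagonal).
  r[X,Y] = -6.65 / (2.5884 · 2.7928) = -6.65 / 7.2291 = -0.9199
  r[Y,Y] = 1 (diagonal).

R is symmetric with unit diagonal. Assembling:

R = [[1, -0.9199],
 [-0.9199, 1]]


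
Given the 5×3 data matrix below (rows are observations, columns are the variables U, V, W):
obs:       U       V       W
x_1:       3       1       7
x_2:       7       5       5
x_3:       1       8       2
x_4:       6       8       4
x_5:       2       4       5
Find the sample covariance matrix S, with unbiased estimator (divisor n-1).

Step 1 — column means:
  mean(U) = (3 + 7 + 1 + 6 + 2) / 5 = 19/5 = 3.8
  mean(V) = (1 + 5 + 8 + 8 + 4) / 5 = 26/5 = 5.2
  mean(W) = (7 + 5 + 2 + 4 + 5) / 5 = 23/5 = 4.6

Step 2 — sample covariance S[i,j] = (1/(n-1)) · Σ_k (x_{k,i} - mean_i) · (x_{k,j} - mean_j), with n-1 = 4.
  S[U,U] = ((-0.8)·(-0.8) + (3.2)·(3.2) + (-2.8)·(-2.8) + (2.2)·(2.2) + (-1.8)·(-1.8)) / 4 = 26.8/4 = 6.7
  S[U,V] = ((-0.8)·(-4.2) + (3.2)·(-0.2) + (-2.8)·(2.8) + (2.2)·(2.8) + (-1.8)·(-1.2)) / 4 = 3.2/4 = 0.8
  S[U,W] = ((-0.8)·(2.4) + (3.2)·(0.4) + (-2.8)·(-2.6) + (2.2)·(-0.6) + (-1.8)·(0.4)) / 4 = 4.6/4 = 1.15
  S[V,V] = ((-4.2)·(-4.2) + (-0.2)·(-0.2) + (2.8)·(2.8) + (2.8)·(2.8) + (-1.2)·(-1.2)) / 4 = 34.8/4 = 8.7
  S[V,W] = ((-4.2)·(2.4) + (-0.2)·(0.4) + (2.8)·(-2.6) + (2.8)·(-0.6) + (-1.2)·(0.4)) / 4 = -19.6/4 = -4.9
  S[W,W] = ((2.4)·(2.4) + (0.4)·(0.4) + (-2.6)·(-2.6) + (-0.6)·(-0.6) + (0.4)·(0.4)) / 4 = 13.2/4 = 3.3

S is symmetric (S[j,i] = S[i,j]). Assembling:

S = [[6.7, 0.8, 1.15],
 [0.8, 8.7, -4.9],
 [1.15, -4.9, 3.3]]
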